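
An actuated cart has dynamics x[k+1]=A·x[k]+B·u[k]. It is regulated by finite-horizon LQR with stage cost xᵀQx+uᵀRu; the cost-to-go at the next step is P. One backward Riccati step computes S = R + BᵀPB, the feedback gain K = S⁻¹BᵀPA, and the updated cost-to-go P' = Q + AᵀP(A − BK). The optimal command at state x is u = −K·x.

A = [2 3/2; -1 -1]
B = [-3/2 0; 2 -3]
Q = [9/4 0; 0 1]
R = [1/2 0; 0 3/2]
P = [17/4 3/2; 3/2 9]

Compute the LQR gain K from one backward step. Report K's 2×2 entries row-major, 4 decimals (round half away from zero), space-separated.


-1.2190 -0.9214 -0.4799 -0.2822

BᵀP = [-3.3750 15.7500; -4.5000 -27.0000]
S = R + BᵀPB = [1/2 0; 0 3/2] + [36.5625 -47.2500; -47.2500 81.0000] = [37.0625 -47.2500; -47.2500 82.5000]
BᵀPA = [-22.5000 -20.8125; 18.0000 20.2500]
K = S⁻¹·BᵀPA = [-1.2190 -0.9214; -0.4799 -0.2822]
A−BK = [0.1716 0.1179; -0.0019 -0.0040]
AᵀP(A−BK) = [1.2126 0.8494; 0.8494 0.6018]
P' = Q + AᵀP(A−BK) = [3.4626 0.8494; 0.8494 1.6018]
tr(P') = 5.0644


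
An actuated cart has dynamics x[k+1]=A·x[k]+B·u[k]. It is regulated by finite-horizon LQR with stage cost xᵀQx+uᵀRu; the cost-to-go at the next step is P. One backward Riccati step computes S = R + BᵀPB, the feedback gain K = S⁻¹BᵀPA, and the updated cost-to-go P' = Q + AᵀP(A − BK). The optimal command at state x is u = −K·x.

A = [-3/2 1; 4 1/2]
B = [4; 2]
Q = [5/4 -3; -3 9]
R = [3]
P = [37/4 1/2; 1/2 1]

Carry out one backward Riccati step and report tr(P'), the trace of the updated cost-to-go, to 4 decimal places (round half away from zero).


30.9337

BᵀP = [38.0000 4.0000]
S = R + BᵀPB = [3] + [160.0000] = [163.0000]
BᵀPA = [-41.0000 40.0000]
K = S⁻¹·BᵀPA = [-0.2515 0.2454]
A−BK = [-0.4939 0.0184; 4.5031 0.0092]
AᵀP(A−BK) = [20.4996 -0.1887; -0.1887 0.1840]
P' = Q + AᵀP(A−BK) = [21.7496 -3.1887; -3.1887 9.1840]
tr(P') = 30.9337


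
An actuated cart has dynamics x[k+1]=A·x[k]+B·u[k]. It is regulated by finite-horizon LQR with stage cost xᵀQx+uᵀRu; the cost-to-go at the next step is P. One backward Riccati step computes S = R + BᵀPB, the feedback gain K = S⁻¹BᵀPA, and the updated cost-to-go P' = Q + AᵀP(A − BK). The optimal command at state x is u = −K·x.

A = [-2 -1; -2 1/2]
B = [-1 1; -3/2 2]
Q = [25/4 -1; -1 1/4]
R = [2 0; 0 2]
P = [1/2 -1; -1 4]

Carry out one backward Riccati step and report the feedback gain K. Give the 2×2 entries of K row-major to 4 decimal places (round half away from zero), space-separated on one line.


0.4024 -0.1361 -0.5089 0.2604

BᵀP = [1.0000 -5.0000; -1.5000 7.0000]
S = R + BᵀPB = [2 0; 0 2] + [6.5000 -9.0000; -9.0000 12.5000] = [8.5000 -9.0000; -9.0000 14.5000]
BᵀPA = [8.0000 -3.5000; -11.0000 5.0000]
K = S⁻¹·BᵀPA = [0.4024 -0.1361; -0.5089 0.2604]
A−BK = [-1.0888 -1.3964; -0.3787 -0.2249]
AᵀP(A−BK) = [1.1834 -0.0473; -0.0473 0.7219]
P' = Q + AᵀP(A−BK) = [7.4334 -1.0473; -1.0473 0.9719]
tr(P') = 8.4053


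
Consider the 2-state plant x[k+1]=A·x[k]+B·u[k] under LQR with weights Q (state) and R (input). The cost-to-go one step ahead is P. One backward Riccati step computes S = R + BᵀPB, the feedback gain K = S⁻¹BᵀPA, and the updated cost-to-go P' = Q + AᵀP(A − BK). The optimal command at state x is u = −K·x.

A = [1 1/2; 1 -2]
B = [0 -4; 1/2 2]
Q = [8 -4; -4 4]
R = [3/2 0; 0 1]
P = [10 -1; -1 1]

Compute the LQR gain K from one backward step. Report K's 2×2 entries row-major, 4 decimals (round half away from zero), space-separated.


0.3509 -0.4135 -0.2047 -0.1755

BᵀP = [-0.5000 0.5000; -42.0000 6.0000]
S = R + BᵀPB = [3/2 0; 0 1] + [0.2500 3.0000; 3.0000 180.0000] = [1.7500 3.0000; 3.0000 181.0000]
BᵀPA = [0.0000 -1.2500; -36.0000 -33.0000]
K = S⁻¹·BᵀPA = [0.3509 -0.4135; -0.2047 -0.1755]
A−BK = [0.1812 -0.2019; 1.2340 -1.4423]
AᵀP(A−BK) = [1.6304 -1.8168; -1.8168 2.1927]
P' = Q + AᵀP(A−BK) = [9.6304 -5.8168; -5.8168 6.1927]
tr(P') = 15.8231


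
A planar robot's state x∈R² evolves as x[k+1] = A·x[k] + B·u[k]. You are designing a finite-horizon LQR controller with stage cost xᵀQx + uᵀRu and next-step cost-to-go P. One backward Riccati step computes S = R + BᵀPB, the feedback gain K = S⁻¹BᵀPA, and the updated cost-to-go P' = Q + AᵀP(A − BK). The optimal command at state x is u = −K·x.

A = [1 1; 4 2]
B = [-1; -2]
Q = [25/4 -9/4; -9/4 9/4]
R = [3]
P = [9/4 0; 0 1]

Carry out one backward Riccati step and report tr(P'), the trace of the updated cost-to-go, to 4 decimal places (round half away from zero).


BᵀP = [-2.2500 -2.0000]
S = R + BᵀPB = [3] + [6.2500] = [9.2500]
BᵀPA = [-10.2500 -6.2500]
K = S⁻¹·BᵀPA = [-1.1081 -0.6757]
A−BK = [-0.1081 0.3243; 1.7838 0.6486]
AᵀP(A−BK) = [6.8919 3.3243; 3.3243 2.0270]
P' = Q + AᵀP(A−BK) = [13.1419 1.0743; 1.0743 4.2770]
tr(P') = 17.4189

17.4189


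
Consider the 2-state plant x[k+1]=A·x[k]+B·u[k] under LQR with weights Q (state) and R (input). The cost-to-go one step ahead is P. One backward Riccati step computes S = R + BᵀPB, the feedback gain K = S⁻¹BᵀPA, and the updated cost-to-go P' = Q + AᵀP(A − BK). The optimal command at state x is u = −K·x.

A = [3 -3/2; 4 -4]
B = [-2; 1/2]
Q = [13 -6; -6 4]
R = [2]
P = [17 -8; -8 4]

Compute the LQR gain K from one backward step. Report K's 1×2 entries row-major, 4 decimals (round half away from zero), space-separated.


BᵀP = [-38.0000 18.0000]
S = R + BᵀPB = [2] + [85.0000] = [87.0000]
BᵀPA = [-42.0000 -15.0000]
K = S⁻¹·BᵀPA = [-0.4828 -0.1724]
A−BK = [2.0345 -1.8448; 4.2414 -3.9138]
AᵀP(A−BK) = [4.7241 -3.7414; -3.7414 3.6638]
P' = Q + AᵀP(A−BK) = [17.7241 -9.7414; -9.7414 7.6638]
tr(P') = 25.3879

-0.4828 -0.1724


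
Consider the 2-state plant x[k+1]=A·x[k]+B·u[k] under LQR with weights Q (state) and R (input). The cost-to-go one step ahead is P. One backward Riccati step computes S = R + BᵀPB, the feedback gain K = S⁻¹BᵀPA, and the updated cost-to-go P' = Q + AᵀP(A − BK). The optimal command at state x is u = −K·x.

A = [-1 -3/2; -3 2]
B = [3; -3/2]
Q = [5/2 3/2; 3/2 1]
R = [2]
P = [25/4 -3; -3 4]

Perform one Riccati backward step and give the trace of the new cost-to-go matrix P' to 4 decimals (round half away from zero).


26.1379

BᵀP = [23.2500 -15.0000]
S = R + BᵀPB = [2] + [92.2500] = [94.2500]
BᵀPA = [21.7500 -64.8750]
K = S⁻¹·BᵀPA = [0.2308 -0.6883]
A−BK = [-1.6923 0.5650; -2.6538 0.9675]
AᵀP(A−BK) = [19.2308 -7.1538; -7.1538 3.4072]
P' = Q + AᵀP(A−BK) = [21.7308 -5.6538; -5.6538 4.4072]
tr(P') = 26.1379


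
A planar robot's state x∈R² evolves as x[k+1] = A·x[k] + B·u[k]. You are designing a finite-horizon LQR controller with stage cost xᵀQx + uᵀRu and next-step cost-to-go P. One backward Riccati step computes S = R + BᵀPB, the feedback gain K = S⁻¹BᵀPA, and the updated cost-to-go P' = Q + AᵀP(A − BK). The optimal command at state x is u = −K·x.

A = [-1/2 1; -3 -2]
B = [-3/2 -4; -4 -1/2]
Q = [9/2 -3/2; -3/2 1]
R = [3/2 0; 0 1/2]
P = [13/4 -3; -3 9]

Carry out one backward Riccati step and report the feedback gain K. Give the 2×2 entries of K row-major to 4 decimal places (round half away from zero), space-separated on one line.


0.7605 0.5506 -0.1650 -0.4557

BᵀP = [7.1250 -31.5000; -11.5000 7.5000]
S = R + BᵀPB = [3/2 0; 0 1/2] + [115.3125 -12.7500; -12.7500 42.2500] = [116.8125 -12.7500; -12.7500 42.7500]
BᵀPA = [90.9375 70.1250; -16.7500 -26.5000]
K = S⁻¹·BᵀPA = [0.7605 0.5506; -0.1650 -0.4557]
A−BK = [-0.0193 0.0032; -0.0406 -0.0255]
AᵀP(A−BK) = [0.8924 0.6737; 0.6737 0.5649]
P' = Q + AᵀP(A−BK) = [5.3924 -0.8263; -0.8263 1.5649]
tr(P') = 6.9573


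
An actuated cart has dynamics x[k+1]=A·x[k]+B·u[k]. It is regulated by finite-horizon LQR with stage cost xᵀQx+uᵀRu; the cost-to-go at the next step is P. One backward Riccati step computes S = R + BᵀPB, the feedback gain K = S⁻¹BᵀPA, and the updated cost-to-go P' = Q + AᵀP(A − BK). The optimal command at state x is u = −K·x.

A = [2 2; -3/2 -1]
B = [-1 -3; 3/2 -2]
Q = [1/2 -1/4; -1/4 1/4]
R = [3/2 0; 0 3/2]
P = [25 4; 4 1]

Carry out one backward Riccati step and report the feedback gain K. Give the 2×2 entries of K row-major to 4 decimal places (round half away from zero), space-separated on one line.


-0.6683 -0.5637 -0.3719 -0.4203

BᵀP = [-19.0000 -2.5000; -83.0000 -14.0000]
S = R + BᵀPB = [3/2 0; 0 3/2] + [15.2500 62.0000; 62.0000 277.0000] = [16.7500 62.0000; 62.0000 278.5000]
BᵀPA = [-34.2500 -35.5000; -145.0000 -152.0000]
K = S⁻¹·BᵀPA = [-0.6683 -0.5637; -0.3719 -0.4203]
A−BK = [0.2161 0.1754; -1.2412 -0.9950]
AᵀP(A−BK) = [1.4397 1.2513; 1.2513 1.1046]
P' = Q + AᵀP(A−BK) = [1.9397 1.0013; 1.0013 1.3546]
tr(P') = 3.2943


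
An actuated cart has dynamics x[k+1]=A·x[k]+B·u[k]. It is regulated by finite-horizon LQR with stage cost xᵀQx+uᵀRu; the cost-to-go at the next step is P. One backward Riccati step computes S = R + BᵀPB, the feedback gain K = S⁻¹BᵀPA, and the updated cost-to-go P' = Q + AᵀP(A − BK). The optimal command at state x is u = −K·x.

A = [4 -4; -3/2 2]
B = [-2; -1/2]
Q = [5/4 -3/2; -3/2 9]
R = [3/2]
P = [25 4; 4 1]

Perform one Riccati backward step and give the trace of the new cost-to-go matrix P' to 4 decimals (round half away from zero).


BᵀP = [-52.0000 -8.5000]
S = R + BᵀPB = [3/2] + [108.2500] = [109.7500]
BᵀPA = [-195.2500 191.0000]
K = S⁻¹·BᵀPA = [-1.7790 1.7403]
A−BK = [0.4419 -0.5194; -2.3895 2.8702]
AᵀP(A−BK) = [6.8918 -7.2027; -7.2027 7.5991]
P' = Q + AᵀP(A−BK) = [8.1418 -8.7027; -8.7027 16.5991]
tr(P') = 24.7409

24.7409


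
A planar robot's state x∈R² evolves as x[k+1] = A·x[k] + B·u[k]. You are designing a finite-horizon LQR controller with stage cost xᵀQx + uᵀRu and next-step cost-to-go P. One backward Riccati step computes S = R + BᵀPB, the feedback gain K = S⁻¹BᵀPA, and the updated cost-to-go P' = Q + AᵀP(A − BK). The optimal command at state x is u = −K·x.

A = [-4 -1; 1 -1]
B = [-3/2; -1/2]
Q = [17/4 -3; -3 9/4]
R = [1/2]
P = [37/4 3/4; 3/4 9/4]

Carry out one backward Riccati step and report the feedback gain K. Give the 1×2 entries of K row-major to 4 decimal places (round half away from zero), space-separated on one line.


BᵀP = [-14.2500 -2.2500]
S = R + BᵀPB = [1/2] + [22.5000] = [23.0000]
BᵀPA = [54.7500 16.5000]
K = S⁻¹·BᵀPA = [2.3804 0.7174]
A−BK = [-0.4293 0.0761; 2.1902 -0.6413]
AᵀP(A−BK) = [13.9212 -2.2772; -2.2772 1.1630]
P' = Q + AᵀP(A−BK) = [18.1712 -5.2772; -5.2772 3.4130]
tr(P') = 21.5842

2.3804 0.7174


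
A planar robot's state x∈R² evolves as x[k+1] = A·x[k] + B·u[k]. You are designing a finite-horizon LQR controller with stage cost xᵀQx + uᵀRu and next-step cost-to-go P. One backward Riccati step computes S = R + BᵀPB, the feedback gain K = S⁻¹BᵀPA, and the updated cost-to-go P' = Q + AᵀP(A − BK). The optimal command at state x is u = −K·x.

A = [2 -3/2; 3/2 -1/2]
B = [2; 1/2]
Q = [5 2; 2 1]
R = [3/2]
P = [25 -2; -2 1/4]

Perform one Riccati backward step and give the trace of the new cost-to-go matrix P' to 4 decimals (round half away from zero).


8.2750

BᵀP = [49.0000 -3.8750]
S = R + BᵀPB = [3/2] + [96.0625] = [97.5625]
BᵀPA = [92.1875 -71.5625]
K = S⁻¹·BᵀPA = [0.9449 -0.7335]
A−BK = [0.1102 -0.0330; 1.0275 -0.1332]
AᵀP(A−BK) = [1.4539 -1.0676; -1.0676 0.8211]
P' = Q + AᵀP(A−BK) = [6.4539 0.9324; 0.9324 1.8211]
tr(P') = 8.2750


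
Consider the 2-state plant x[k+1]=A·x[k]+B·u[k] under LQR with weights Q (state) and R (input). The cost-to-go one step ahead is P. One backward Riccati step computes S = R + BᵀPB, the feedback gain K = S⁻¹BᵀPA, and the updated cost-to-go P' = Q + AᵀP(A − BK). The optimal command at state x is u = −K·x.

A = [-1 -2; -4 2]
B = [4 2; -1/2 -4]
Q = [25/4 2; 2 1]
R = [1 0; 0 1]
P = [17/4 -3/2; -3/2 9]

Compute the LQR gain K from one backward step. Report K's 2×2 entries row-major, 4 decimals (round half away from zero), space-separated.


BᵀP = [17.7500 -10.5000; 14.5000 -39.0000]
S = R + BᵀPB = [1 0; 0 1] + [76.2500 77.5000; 77.5000 185.0000] = [77.2500 77.5000; 77.5000 186.0000]
BᵀPA = [24.2500 -56.5000; 141.5000 -107.0000]
K = S⁻¹·BᵀPA = [-0.7720 -0.2651; 1.0824 -0.4648]
A−BK = [-0.0768 -0.0101; -0.0563 0.0082]
AᵀP(A−BK) = [1.8083 -0.2993; -0.2993 0.2876]
P' = Q + AᵀP(A−BK) = [8.0583 1.7007; 1.7007 1.2876]
tr(P') = 9.3459

-0.7720 -0.2651 1.0824 -0.4648


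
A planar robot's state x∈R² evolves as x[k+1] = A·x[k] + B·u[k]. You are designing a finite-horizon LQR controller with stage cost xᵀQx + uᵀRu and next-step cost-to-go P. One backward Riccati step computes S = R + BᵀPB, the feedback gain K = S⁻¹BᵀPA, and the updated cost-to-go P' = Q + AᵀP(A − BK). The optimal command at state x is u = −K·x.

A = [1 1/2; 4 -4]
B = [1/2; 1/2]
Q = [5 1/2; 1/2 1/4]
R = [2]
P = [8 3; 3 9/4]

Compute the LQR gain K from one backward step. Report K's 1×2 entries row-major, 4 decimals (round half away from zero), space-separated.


BᵀP = [5.5000 2.6250]
S = R + BᵀPB = [2] + [4.0625] = [6.0625]
BᵀPA = [16.0000 -7.7500]
K = S⁻¹·BᵀPA = [2.6392 -1.2784]
A−BK = [-0.3196 1.1392; 2.6804 -3.3608]
AᵀP(A−BK) = [25.7732 -17.5464; -17.5464 16.0928]
P' = Q + AᵀP(A−BK) = [30.7732 -17.0464; -17.0464 16.3428]
tr(P') = 47.1160

2.6392 -1.2784


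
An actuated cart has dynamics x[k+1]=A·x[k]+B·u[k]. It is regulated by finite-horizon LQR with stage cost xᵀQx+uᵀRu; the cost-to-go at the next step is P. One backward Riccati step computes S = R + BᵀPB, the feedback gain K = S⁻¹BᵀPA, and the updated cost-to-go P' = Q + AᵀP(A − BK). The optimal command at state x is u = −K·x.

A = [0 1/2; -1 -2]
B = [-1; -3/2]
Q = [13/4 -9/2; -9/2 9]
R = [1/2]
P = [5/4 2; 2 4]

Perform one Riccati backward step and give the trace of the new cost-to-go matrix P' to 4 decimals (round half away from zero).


13.2481

BᵀP = [-4.2500 -8.0000]
S = R + BᵀPB = [1/2] + [16.2500] = [16.7500]
BᵀPA = [8.0000 13.8750]
K = S⁻¹·BᵀPA = [0.4776 0.8284]
A−BK = [0.4776 1.3284; -0.2836 -0.7575]
AᵀP(A−BK) = [0.1791 0.3731; 0.3731 0.8190]
P' = Q + AᵀP(A−BK) = [3.4291 -4.1269; -4.1269 9.8190]
tr(P') = 13.2481


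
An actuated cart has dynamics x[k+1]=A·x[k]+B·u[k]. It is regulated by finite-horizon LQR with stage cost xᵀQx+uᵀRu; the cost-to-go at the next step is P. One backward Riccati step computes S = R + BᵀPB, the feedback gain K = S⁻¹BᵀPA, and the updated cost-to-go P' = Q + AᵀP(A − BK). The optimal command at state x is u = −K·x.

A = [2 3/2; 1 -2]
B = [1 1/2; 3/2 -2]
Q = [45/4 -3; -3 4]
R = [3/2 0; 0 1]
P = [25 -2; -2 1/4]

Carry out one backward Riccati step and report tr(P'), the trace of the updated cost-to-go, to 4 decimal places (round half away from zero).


22.0510

BᵀP = [22.0000 -1.6250; 16.5000 -1.5000]
S = R + BᵀPB = [3/2 0; 0 1] + [19.5625 14.2500; 14.2500 11.2500] = [21.0625 14.2500; 14.2500 12.2500]
BᵀPA = [42.3750 36.2500; 31.5000 27.7500]
K = S⁻¹·BᵀPA = [1.2778 0.8848; 1.0850 1.2360]
A−BK = [0.1797 -0.0028; 1.2533 -0.8553]
AᵀP(A−BK) = [3.9255 3.0708; 3.0708 2.8755]
P' = Q + AᵀP(A−BK) = [15.1755 0.0708; 0.0708 6.8755]
tr(P') = 22.0510


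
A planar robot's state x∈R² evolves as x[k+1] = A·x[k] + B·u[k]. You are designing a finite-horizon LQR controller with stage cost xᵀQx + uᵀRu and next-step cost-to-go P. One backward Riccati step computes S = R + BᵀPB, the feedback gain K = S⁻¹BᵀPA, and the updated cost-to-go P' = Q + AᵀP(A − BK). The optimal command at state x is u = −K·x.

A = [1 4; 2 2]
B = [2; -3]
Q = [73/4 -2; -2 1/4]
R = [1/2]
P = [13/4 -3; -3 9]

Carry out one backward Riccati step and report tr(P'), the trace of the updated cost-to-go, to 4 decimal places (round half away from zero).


BᵀP = [15.5000 -33.0000]
S = R + BᵀPB = [1/2] + [130.0000] = [130.5000]
BᵀPA = [-50.5000 -4.0000]
K = S⁻¹·BᵀPA = [-0.3870 -0.0307]
A−BK = [1.7739 4.0613; 0.8391 1.9080]
AᵀP(A−BK) = [7.7079 17.4521; 17.4521 39.8774]
P' = Q + AᵀP(A−BK) = [25.9579 15.4521; 15.4521 40.1274]
tr(P') = 66.0852

66.0852


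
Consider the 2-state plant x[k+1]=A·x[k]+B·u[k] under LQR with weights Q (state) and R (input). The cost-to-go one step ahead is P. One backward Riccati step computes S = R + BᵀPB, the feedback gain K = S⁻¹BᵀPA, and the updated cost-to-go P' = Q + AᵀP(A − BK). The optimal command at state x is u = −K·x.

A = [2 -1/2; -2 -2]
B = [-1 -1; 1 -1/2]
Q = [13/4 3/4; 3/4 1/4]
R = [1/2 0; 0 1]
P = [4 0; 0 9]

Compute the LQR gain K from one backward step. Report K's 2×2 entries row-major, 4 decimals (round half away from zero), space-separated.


-1.9257 -1.1319 0.0051 1.4392

BᵀP = [-4.0000 9.0000; -4.0000 -4.5000]
S = R + BᵀPB = [1/2 0; 0 1] + [13.0000 -0.5000; -0.5000 6.2500] = [13.5000 -0.5000; -0.5000 7.2500]
BᵀPA = [-26.0000 -16.0000; 1.0000 11.0000]
K = S⁻¹·BᵀPA = [-1.9257 -1.1319; 0.0051 1.4392]
A−BK = [0.0794 -0.1927; -0.0717 -0.1485]
AᵀP(A−BK) = [1.9257 1.1319; 1.1319 3.0589]
P' = Q + AᵀP(A−BK) = [5.1757 1.8819; 1.8819 3.3089]
tr(P') = 8.4846


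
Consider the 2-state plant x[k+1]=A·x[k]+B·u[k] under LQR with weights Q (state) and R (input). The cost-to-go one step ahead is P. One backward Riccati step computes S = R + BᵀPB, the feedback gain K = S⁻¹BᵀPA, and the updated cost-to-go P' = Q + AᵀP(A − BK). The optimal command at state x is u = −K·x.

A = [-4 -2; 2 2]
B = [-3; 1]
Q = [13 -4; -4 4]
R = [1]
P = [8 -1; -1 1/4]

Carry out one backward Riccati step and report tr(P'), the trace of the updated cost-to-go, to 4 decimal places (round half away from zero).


BᵀP = [-25.0000 3.2500]
S = R + BᵀPB = [1] + [78.2500] = [79.2500]
BᵀPA = [106.5000 56.5000]
K = S⁻¹·BᵀPA = [1.3438 0.7129]
A−BK = [0.0315 0.1388; 0.6562 1.2871]
AᵀP(A−BK) = [1.8801 1.0726; 1.0726 0.7192]
P' = Q + AᵀP(A−BK) = [14.8801 -2.9274; -2.9274 4.7192]
tr(P') = 19.5994

19.5994


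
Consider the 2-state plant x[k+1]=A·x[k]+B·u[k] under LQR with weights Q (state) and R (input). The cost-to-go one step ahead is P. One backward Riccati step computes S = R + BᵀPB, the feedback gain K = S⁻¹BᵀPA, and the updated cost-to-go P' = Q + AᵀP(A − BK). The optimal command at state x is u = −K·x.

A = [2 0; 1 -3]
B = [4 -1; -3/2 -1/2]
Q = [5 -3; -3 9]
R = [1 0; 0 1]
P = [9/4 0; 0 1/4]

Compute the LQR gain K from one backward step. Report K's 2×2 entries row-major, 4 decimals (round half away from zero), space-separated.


BᵀP = [9.0000 -0.3750; -2.2500 -0.1250]
S = R + BᵀPB = [1 0; 0 1] + [36.5625 -8.8125; -8.8125 2.3125] = [37.5625 -8.8125; -8.8125 3.3125]
BᵀPA = [17.6250 1.1250; -4.6250 0.3750]
K = S⁻¹·BᵀPA = [0.3769 0.1504; -0.3936 0.5132]
A−BK = [0.0989 -0.0882; 1.3685 -2.5179]
AᵀP(A−BK) = [0.7872 -1.0264; -1.0264 1.8884]
P' = Q + AᵀP(A−BK) = [5.7872 -4.0264; -4.0264 10.8884]
tr(P') = 16.6756

0.3769 0.1504 -0.3936 0.5132


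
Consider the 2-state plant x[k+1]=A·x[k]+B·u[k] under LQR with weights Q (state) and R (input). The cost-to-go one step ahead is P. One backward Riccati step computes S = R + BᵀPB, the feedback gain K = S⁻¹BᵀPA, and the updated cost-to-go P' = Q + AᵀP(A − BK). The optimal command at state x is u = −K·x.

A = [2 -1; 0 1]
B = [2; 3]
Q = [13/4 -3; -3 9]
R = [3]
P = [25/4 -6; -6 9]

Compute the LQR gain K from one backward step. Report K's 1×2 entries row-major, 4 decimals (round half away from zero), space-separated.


BᵀP = [-5.5000 15.0000]
S = R + BᵀPB = [3] + [34.0000] = [37.0000]
BᵀPA = [-11.0000 20.5000]
K = S⁻¹·BᵀPA = [-0.2973 0.5541]
A−BK = [2.5946 -2.1081; 0.8919 -0.6622]
AᵀP(A−BK) = [21.7297 -18.4054; -18.4054 15.8919]
P' = Q + AᵀP(A−BK) = [24.9797 -21.4054; -21.4054 24.8919]
tr(P') = 49.8716

-0.2973 0.5541


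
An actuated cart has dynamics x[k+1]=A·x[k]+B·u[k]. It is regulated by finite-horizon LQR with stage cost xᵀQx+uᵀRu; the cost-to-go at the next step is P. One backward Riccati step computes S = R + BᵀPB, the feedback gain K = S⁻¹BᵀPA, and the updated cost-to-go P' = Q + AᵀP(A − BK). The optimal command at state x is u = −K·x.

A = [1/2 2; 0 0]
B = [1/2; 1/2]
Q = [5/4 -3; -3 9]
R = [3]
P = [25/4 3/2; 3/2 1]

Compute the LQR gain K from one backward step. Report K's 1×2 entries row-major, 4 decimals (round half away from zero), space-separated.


BᵀP = [3.8750 1.2500]
S = R + BᵀPB = [3] + [2.5625] = [5.5625]
BᵀPA = [1.9375 7.7500]
K = S⁻¹·BᵀPA = [0.3483 1.3933]
A−BK = [0.3258 1.3034; -0.1742 -0.6966]
AᵀP(A−BK) = [0.8876 3.5506; 3.5506 14.2022]
P' = Q + AᵀP(A−BK) = [2.1376 0.5506; 0.5506 23.2022]
tr(P') = 25.3399

0.3483 1.3933


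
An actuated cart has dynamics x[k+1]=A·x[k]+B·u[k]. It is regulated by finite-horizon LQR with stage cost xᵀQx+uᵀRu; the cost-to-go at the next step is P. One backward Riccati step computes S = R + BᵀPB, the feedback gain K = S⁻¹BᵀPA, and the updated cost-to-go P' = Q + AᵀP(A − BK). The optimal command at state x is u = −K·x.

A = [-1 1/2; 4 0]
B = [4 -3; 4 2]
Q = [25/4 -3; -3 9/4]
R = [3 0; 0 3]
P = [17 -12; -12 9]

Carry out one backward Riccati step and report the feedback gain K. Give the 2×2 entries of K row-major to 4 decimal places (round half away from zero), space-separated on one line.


BᵀP = [20.0000 -12.0000; -75.0000 54.0000]
S = R + BᵀPB = [3 0; 0 3] + [32.0000 -84.0000; -84.0000 333.0000] = [35.0000 -84.0000; -84.0000 336.0000]
BᵀPA = [-68.0000 10.0000; 291.0000 -37.5000]
K = S⁻¹·BᵀPA = [0.3393 0.0446; 0.9509 -0.1004]
A−BK = [0.4955 0.0201; 0.7411 0.0223]
AᵀP(A−BK) = [3.3616 -0.2344; -0.2344 0.0368]
P' = Q + AᵀP(A−BK) = [9.6116 -3.2344; -3.2344 2.2868]
tr(P') = 11.8984

0.3393 0.0446 0.9509 -0.1004


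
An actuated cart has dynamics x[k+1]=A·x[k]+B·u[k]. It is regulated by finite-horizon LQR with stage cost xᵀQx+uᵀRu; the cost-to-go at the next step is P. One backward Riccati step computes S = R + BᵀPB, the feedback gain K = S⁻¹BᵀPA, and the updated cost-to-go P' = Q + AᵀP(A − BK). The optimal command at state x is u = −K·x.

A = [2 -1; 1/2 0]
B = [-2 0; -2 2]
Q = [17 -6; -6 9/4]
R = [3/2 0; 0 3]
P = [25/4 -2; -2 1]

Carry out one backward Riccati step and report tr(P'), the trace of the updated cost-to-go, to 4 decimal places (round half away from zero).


BᵀP = [-8.5000 2.0000; -4.0000 2.0000]
S = R + BᵀPB = [3/2 0; 0 3] + [13.0000 4.0000; 4.0000 4.0000] = [14.5000 4.0000; 4.0000 7.0000]
BᵀPA = [-16.0000 8.5000; -7.0000 4.0000]
K = S⁻¹·BᵀPA = [-0.9825 0.5088; -0.4386 0.2807]
A−BK = [0.0351 0.0175; -0.5877 0.4561]
AᵀP(A−BK) = [2.4605 -1.3947; -1.3947 0.8026]
P' = Q + AᵀP(A−BK) = [19.4605 -7.3947; -7.3947 3.0526]
tr(P') = 22.5132

22.5132


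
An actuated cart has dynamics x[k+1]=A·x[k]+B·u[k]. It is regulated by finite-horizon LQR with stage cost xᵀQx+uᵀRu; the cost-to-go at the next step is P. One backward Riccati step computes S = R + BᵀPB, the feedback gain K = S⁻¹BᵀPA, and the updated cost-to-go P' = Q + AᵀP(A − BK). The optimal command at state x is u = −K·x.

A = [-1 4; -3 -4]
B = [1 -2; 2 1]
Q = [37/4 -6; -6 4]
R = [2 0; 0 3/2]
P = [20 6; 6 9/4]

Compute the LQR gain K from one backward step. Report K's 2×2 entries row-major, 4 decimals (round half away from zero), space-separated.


BᵀP = [32.0000 10.5000; -34.0000 -9.7500]
S = R + BᵀPB = [2 0; 0 3/2] + [53.0000 -53.5000; -53.5000 58.2500] = [55.0000 -53.5000; -53.5000 59.7500]
BᵀPA = [-63.5000 86.0000; 63.2500 -97.0000]
K = S⁻¹·BᵀPA = [-0.9676 -0.1203; 0.1922 -1.7311]
A−BK = [0.3520 0.6580; -1.2571 -2.0283]
AᵀP(A−BK) = [2.6515 0.8561; 0.8561 6.4245]
P' = Q + AᵀP(A−BK) = [11.9015 -5.1439; -5.1439 10.4245]
tr(P') = 22.3261

-0.9676 -0.1203 0.1922 -1.7311


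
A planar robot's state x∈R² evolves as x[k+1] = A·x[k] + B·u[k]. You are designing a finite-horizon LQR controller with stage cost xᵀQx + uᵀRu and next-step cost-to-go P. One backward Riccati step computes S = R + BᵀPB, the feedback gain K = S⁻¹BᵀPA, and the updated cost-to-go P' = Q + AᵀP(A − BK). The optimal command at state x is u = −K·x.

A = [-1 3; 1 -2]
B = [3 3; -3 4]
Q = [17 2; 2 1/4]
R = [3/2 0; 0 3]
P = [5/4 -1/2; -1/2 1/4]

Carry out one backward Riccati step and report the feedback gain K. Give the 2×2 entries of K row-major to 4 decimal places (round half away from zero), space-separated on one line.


-0.3034 0.8079 -0.0323 0.1275

BᵀP = [5.2500 -2.2500; 1.7500 -0.5000]
S = R + BᵀPB = [3/2 0; 0 3] + [22.5000 6.7500; 6.7500 3.2500] = [24.0000 6.7500; 6.7500 6.2500]
BᵀPA = [-7.5000 20.2500; -2.2500 6.2500]
K = S⁻¹·BᵀPA = [-0.3034 0.8079; -0.0323 0.1275]
A−BK = [0.0072 0.1939; 0.2190 -0.0862]
AᵀP(A−BK) = [0.1517 -0.4039; -0.4039 1.0934]
P' = Q + AᵀP(A−BK) = [17.1517 1.5961; 1.5961 1.3434]
tr(P') = 18.4951


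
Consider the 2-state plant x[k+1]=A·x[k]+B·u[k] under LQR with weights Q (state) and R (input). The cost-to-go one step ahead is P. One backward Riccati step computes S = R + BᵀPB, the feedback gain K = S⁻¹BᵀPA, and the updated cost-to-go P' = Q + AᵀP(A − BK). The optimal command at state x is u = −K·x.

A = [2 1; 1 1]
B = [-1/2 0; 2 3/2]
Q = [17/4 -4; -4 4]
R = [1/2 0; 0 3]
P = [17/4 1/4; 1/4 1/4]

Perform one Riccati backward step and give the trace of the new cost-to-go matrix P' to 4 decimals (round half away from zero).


BᵀP = [-1.6250 0.3750; 0.3750 0.3750]
S = R + BᵀPB = [1/2 0; 0 3] + [1.5625 0.5625; 0.5625 0.5625] = [2.0625 0.5625; 0.5625 3.5625]
BᵀPA = [-2.8750 -1.2500; 1.1250 0.7500]
K = S⁻¹·BᵀPA = [-1.5467 -0.6933; 0.5600 0.3200]
A−BK = [1.2267 0.6533; 3.2533 1.9067]
AᵀP(A−BK) = [13.1733 7.1467; 7.1467 3.8933]
P' = Q + AᵀP(A−BK) = [17.4233 3.1467; 3.1467 7.8933]
tr(P') = 25.3167

25.3167


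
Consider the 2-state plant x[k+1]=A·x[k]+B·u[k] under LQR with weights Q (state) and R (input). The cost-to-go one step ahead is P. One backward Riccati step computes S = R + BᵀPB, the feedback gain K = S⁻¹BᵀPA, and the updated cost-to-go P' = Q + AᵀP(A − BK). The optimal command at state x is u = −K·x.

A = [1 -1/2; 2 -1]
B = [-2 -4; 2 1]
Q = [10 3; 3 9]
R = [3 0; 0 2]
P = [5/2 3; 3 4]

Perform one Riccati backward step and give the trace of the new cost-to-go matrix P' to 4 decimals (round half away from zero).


24.8726

BᵀP = [1.0000 2.0000; -7.0000 -8.0000]
S = R + BᵀPB = [3 0; 0 2] + [2.0000 -2.0000; -2.0000 20.0000] = [5.0000 -2.0000; -2.0000 22.0000]
BᵀPA = [5.0000 -2.5000; -23.0000 11.5000]
K = S⁻¹·BᵀPA = [0.6038 -0.3019; -0.9906 0.4953]
A−BK = [-1.7547 0.8774; 1.7830 -0.8915]
AᵀP(A−BK) = [4.6981 -2.3491; -2.3491 1.1745]
P' = Q + AᵀP(A−BK) = [14.6981 0.6509; 0.6509 10.1745]
tr(P') = 24.8726


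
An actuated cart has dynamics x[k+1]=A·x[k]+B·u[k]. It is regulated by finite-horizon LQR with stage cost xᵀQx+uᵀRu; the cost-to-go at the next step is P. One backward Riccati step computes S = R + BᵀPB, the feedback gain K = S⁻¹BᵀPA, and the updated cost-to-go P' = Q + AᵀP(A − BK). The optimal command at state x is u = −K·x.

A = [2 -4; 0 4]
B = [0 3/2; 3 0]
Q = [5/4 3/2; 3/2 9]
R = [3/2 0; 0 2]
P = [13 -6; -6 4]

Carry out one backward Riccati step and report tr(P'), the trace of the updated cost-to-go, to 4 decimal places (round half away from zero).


28.7022

BᵀP = [-18.0000 12.0000; 19.5000 -9.0000]
S = R + BᵀPB = [3/2 0; 0 2] + [36.0000 -27.0000; -27.0000 29.2500] = [37.5000 -27.0000; -27.0000 31.2500]
BᵀPA = [-36.0000 120.0000; 39.0000 -114.0000]
K = S⁻¹·BᵀPA = [-0.1626 1.5174; 1.1075 -2.3370]
A−BK = [0.3387 -0.4945; 0.4877 -0.5521]
AᵀP(A−BK) = [2.9534 -6.2320; -6.2320 15.4987]
P' = Q + AᵀP(A−BK) = [4.2034 -4.7320; -4.7320 24.4987]
tr(P') = 28.7022


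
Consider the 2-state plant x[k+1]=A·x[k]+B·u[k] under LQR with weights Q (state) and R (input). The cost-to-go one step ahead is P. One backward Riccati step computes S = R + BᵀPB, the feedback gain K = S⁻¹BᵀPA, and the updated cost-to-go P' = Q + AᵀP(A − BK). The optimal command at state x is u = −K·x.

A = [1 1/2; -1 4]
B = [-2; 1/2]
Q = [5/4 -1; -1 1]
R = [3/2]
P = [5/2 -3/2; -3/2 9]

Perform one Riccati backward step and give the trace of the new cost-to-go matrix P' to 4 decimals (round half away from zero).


BᵀP = [-5.7500 7.5000]
S = R + BᵀPB = [3/2] + [15.2500] = [16.7500]
BᵀPA = [-13.2500 27.1250]
K = S⁻¹·BᵀPA = [-0.7910 1.6194]
A−BK = [-0.5821 3.7388; -0.6045 3.1903]
AᵀP(A−BK) = [4.0187 -18.5429; -18.5429 94.6987]
P' = Q + AᵀP(A−BK) = [5.2687 -19.5429; -19.5429 95.6987]
tr(P') = 100.9674

100.9674


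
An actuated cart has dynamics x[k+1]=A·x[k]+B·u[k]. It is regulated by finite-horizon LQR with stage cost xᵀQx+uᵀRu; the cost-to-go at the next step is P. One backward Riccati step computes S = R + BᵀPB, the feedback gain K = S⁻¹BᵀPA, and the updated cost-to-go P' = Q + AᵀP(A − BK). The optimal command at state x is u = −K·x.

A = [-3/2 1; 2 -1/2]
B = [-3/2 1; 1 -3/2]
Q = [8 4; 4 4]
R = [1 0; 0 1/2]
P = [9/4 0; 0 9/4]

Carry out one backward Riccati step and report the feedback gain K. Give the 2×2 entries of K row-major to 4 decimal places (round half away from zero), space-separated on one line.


BᵀP = [-3.3750 2.2500; 2.2500 -3.3750]
S = R + BᵀPB = [1 0; 0 1/2] + [7.3125 -6.7500; -6.7500 7.3125] = [8.3125 -6.7500; -6.7500 7.8125]
BᵀPA = [9.5625 -4.5000; -10.1250 3.9375]
K = S⁻¹·BᵀPA = [0.3284 -0.4427; -1.0123 0.1215]
A−BK = [0.0048 0.2145; 0.1532 0.1250]
AᵀP(A−BK) = [0.6730 -0.1615; -0.1615 0.3420]
P' = Q + AᵀP(A−BK) = [8.6730 3.8385; 3.8385 4.3420]
tr(P') = 13.0150

0.3284 -0.4427 -1.0123 0.1215


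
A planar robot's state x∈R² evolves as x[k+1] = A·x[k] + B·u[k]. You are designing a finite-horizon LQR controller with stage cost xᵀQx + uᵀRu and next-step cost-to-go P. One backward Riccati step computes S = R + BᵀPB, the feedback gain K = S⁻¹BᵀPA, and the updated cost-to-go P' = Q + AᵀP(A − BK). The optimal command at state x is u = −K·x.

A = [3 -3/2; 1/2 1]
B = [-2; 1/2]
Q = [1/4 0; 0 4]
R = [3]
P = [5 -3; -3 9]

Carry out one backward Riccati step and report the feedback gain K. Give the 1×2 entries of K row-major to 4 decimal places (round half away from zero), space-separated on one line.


BᵀP = [-11.5000 10.5000]
S = R + BᵀPB = [3] + [28.2500] = [31.2500]
BᵀPA = [-29.2500 27.7500]
K = S⁻¹·BᵀPA = [-0.9360 0.8880]
A−BK = [1.1280 0.2760; 0.9680 0.5560]
AᵀP(A−BK) = [10.8720 1.2240; 1.2240 4.6080]
P' = Q + AᵀP(A−BK) = [11.1220 1.2240; 1.2240 8.6080]
tr(P') = 19.7300

-0.9360 0.8880


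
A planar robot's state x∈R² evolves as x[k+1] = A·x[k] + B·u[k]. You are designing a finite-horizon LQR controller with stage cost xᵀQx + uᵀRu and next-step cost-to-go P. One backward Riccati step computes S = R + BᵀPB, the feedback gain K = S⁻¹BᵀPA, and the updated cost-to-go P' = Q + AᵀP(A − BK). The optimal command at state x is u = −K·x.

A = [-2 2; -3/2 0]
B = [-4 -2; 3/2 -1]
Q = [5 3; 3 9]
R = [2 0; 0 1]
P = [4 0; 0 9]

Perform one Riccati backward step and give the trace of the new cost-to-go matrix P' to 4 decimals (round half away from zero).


BᵀP = [-16.0000 13.5000; -8.0000 -9.0000]
S = R + BᵀPB = [2 0; 0 1] + [84.2500 18.5000; 18.5000 25.0000] = [86.2500 18.5000; 18.5000 26.0000]
BᵀPA = [11.7500 -32.0000; 29.5000 -16.0000]
K = S⁻¹·BᵀPA = [-0.1264 -0.2821; 1.2246 -0.4147]
A−BK = [-0.0566 0.0424; -0.0858 0.0084]
AᵀP(A−BK) = [1.6106 -0.4526; -0.4526 0.3389]
P' = Q + AᵀP(A−BK) = [6.6106 2.5474; 2.5474 9.3389]
tr(P') = 15.9495

15.9495


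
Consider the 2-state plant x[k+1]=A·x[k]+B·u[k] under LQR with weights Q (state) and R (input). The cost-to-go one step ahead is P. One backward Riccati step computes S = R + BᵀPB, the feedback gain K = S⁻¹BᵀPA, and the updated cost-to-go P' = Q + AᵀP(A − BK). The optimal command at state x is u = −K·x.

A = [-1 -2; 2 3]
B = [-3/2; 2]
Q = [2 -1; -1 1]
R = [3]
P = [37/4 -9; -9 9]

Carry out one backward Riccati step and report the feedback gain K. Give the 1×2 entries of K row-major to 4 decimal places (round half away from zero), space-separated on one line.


BᵀP = [-31.8750 31.5000]
S = R + BᵀPB = [3] + [110.8125] = [113.8125]
BᵀPA = [94.8750 158.2500]
K = S⁻¹·BᵀPA = [0.8336 1.3904]
A−BK = [0.2504 0.0857; 0.3328 0.2191]
AᵀP(A−BK) = [2.1614 3.5815; 3.5815 5.9621]
P' = Q + AᵀP(A−BK) = [4.1614 2.5815; 2.5815 6.9621]
tr(P') = 11.1236

0.8336 1.3904


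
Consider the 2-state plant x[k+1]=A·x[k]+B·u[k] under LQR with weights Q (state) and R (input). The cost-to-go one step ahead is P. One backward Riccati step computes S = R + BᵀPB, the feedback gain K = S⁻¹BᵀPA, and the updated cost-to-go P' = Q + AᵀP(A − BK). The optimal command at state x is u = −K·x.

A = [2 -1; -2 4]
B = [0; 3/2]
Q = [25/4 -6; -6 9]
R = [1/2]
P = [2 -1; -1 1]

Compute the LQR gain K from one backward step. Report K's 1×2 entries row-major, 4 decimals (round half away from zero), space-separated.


-2.1818 2.7273

BᵀP = [-1.5000 1.5000]
S = R + BᵀPB = [1/2] + [2.2500] = [2.7500]
BᵀPA = [-6.0000 7.5000]
K = S⁻¹·BᵀPA = [-2.1818 2.7273]
A−BK = [2.0000 -1.0000; 1.2727 -0.0909]
AᵀP(A−BK) = [6.9091 -5.6364; -5.6364 5.5455]
P' = Q + AᵀP(A−BK) = [13.1591 -11.6364; -11.6364 14.5455]
tr(P') = 27.7045


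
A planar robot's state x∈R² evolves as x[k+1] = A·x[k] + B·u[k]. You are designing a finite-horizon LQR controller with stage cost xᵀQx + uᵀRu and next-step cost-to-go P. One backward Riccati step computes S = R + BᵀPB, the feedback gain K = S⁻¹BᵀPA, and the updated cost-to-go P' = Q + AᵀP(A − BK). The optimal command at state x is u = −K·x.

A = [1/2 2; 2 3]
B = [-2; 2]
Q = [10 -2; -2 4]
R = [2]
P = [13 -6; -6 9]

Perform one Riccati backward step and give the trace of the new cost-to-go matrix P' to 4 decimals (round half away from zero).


88.6486

BᵀP = [-38.0000 30.0000]
S = R + BᵀPB = [2] + [136.0000] = [138.0000]
BᵀPA = [41.0000 14.0000]
K = S⁻¹·BᵀPA = [0.2971 0.1014]
A−BK = [1.0942 2.2029; 1.4058 2.7971]
AᵀP(A−BK) = [15.0688 29.8406; 29.8406 59.5797]
P' = Q + AᵀP(A−BK) = [25.0688 27.8406; 27.8406 63.5797]
tr(P') = 88.6486


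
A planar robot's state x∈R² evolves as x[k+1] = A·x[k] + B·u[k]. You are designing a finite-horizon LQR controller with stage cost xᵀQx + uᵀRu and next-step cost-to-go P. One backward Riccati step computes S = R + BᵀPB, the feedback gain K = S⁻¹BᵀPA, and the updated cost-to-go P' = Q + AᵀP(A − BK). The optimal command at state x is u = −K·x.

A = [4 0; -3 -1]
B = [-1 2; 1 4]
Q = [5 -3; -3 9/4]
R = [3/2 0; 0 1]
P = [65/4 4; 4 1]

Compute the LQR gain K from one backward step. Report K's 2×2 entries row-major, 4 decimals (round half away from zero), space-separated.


BᵀP = [-12.2500 -3.0000; 48.5000 12.0000]
S = R + BᵀPB = [3/2 0; 0 1] + [9.2500 -36.5000; -36.5000 145.0000] = [10.7500 -36.5000; -36.5000 146.0000]
BᵀPA = [-40.0000 3.0000; 158.0000 -12.0000]
K = S⁻¹·BᵀPA = [-0.3077 0.0000; 1.0053 -0.0822]
A−BK = [1.6818 0.1644; -6.7134 -0.6712]
AᵀP(A−BK) = [1.8599 -0.0137; -0.0137 0.0137]
P' = Q + AᵀP(A−BK) = [6.8599 -3.0137; -3.0137 2.2637]
tr(P') = 9.1236

-0.3077 0.0000 1.0053 -0.0822


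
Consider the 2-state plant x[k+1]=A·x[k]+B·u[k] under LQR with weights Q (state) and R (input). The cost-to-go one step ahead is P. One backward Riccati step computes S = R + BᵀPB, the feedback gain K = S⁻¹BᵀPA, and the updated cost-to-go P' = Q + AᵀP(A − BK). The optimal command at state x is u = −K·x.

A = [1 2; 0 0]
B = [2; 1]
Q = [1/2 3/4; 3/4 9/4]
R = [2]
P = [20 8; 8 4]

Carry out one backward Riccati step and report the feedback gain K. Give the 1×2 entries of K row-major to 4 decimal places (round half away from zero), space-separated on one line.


0.4068 0.8136

BᵀP = [48.0000 20.0000]
S = R + BᵀPB = [2] + [116.0000] = [118.0000]
BᵀPA = [48.0000 96.0000]
K = S⁻¹·BᵀPA = [0.4068 0.8136]
A−BK = [0.1864 0.3729; -0.4068 -0.8136]
AᵀP(A−BK) = [0.4746 0.9492; 0.9492 1.8983]
P' = Q + AᵀP(A−BK) = [0.9746 1.6992; 1.6992 4.1483]
tr(P') = 5.1229


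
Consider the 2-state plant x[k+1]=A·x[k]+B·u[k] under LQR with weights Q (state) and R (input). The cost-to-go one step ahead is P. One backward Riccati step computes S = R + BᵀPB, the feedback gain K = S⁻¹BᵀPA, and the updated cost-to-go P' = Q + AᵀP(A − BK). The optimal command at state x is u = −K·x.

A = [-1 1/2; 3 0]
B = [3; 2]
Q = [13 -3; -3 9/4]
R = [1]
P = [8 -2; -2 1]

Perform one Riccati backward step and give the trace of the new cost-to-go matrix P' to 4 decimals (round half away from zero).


25.0425

BᵀP = [20.0000 -4.0000]
S = R + BᵀPB = [1] + [52.0000] = [53.0000]
BᵀPA = [-32.0000 10.0000]
K = S⁻¹·BᵀPA = [-0.6038 0.1887]
A−BK = [0.8113 -0.0660; 4.2075 -0.3774]
AᵀP(A−BK) = [9.6792 -0.9623; -0.9623 0.1132]
P' = Q + AᵀP(A−BK) = [22.6792 -3.9623; -3.9623 2.3632]
tr(P') = 25.0425


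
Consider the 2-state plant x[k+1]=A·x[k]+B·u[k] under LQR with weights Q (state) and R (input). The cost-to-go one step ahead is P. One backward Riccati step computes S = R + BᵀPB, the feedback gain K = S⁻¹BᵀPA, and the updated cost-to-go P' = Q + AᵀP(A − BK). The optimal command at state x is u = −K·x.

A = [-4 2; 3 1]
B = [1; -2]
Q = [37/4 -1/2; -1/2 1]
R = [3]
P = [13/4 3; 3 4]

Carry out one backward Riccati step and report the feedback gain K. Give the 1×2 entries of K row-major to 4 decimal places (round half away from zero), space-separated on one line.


-0.3902 -1.0244

BᵀP = [-2.7500 -5.0000]
S = R + BᵀPB = [3] + [7.2500] = [10.2500]
BᵀPA = [-4.0000 -10.5000]
K = S⁻¹·BᵀPA = [-0.3902 -1.0244]
A−BK = [-3.6098 3.0244; 2.2195 -1.0488]
AᵀP(A−BK) = [14.4390 -12.0976; -12.0976 18.2439]
P' = Q + AᵀP(A−BK) = [23.6890 -12.5976; -12.5976 19.2439]
tr(P') = 42.9329


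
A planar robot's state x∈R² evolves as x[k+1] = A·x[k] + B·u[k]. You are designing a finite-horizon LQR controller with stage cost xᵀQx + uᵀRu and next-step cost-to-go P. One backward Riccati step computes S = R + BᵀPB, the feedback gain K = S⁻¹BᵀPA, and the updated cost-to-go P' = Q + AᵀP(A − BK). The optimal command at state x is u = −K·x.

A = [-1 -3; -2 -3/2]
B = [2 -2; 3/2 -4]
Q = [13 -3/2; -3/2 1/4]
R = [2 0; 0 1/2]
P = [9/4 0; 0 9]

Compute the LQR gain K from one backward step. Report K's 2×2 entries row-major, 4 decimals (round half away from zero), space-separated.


BᵀP = [4.5000 13.5000; -4.5000 -36.0000]
S = R + BᵀPB = [2 0; 0 1/2] + [29.2500 -63.0000; -63.0000 153.0000] = [31.2500 -63.0000; -63.0000 153.5000]
BᵀPA = [-31.5000 -33.7500; 76.5000 67.5000]
K = S⁻¹·BᵀPA = [-0.0190 -1.1211; 0.4906 -0.0204]
A−BK = [0.0192 -0.7986; -0.0092 0.1001]
AᵀP(A−BK) = [0.1226 -0.0051; -0.0051 4.0390]
P' = Q + AᵀP(A−BK) = [13.1226 -1.5051; -1.5051 4.2890]
tr(P') = 17.4116

-0.0190 -1.1211 0.4906 -0.0204


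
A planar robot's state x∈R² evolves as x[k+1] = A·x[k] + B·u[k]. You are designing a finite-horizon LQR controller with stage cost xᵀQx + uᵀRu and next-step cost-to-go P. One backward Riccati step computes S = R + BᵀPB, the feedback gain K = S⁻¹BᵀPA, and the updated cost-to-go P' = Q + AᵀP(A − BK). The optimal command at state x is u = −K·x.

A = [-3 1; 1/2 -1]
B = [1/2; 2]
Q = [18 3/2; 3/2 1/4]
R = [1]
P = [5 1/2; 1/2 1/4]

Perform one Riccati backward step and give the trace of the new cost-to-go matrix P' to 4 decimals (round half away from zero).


BᵀP = [3.5000 0.7500]
S = R + BᵀPB = [1] + [3.2500] = [4.2500]
BᵀPA = [-10.1250 2.7500]
K = S⁻¹·BᵀPA = [-2.3824 0.6471]
A−BK = [-1.8088 0.6765; 5.2647 -2.2941]
AᵀP(A−BK) = [19.4412 -6.8235; -6.8235 2.4706]
P' = Q + AᵀP(A−BK) = [37.4412 -5.3235; -5.3235 2.7206]
tr(P') = 40.1618

40.1618


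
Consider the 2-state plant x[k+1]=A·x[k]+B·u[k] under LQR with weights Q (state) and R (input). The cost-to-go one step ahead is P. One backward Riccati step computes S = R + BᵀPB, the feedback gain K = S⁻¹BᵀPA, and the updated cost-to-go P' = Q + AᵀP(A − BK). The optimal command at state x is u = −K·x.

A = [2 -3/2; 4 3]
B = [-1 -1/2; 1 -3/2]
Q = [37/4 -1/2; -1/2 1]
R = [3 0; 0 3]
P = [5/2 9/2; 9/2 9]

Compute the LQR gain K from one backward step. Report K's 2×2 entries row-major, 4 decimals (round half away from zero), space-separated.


BᵀP = [2.0000 4.5000; -8.0000 -15.7500]
S = R + BᵀPB = [3 0; 0 3] + [2.5000 -7.7500; -7.7500 27.6250] = [5.5000 -7.7500; -7.7500 30.6250]
BᵀPA = [22.0000 10.5000; -79.0000 -35.2500]
K = S⁻¹·BᵀPA = [0.5675 0.4464; -2.4360 -1.0381]
A−BK = [1.3495 -1.5727; -0.2215 0.9965]
AᵀP(A−BK) = [21.0727 8.6730; 8.6730 4.8465]
P' = Q + AᵀP(A−BK) = [30.3227 8.1730; 8.1730 5.8465]
tr(P') = 36.1691

0.5675 0.4464 -2.4360 -1.0381
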